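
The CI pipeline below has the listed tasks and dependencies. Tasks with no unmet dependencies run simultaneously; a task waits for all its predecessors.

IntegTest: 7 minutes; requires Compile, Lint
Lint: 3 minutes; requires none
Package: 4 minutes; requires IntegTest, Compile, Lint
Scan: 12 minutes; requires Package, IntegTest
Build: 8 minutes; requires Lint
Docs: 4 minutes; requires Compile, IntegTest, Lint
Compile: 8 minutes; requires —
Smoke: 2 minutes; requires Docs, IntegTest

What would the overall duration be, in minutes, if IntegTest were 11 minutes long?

35

Baseline: Compile→IntegTest→Package→Scan = 8+7+4+12 = 31 → 31 minutes.
Since IntegTest is critical, the +4 change carries straight to that chain (now 35 minutes).
The critical path is still Compile→IntegTest→Package→Scan; finish is now 35 minutes.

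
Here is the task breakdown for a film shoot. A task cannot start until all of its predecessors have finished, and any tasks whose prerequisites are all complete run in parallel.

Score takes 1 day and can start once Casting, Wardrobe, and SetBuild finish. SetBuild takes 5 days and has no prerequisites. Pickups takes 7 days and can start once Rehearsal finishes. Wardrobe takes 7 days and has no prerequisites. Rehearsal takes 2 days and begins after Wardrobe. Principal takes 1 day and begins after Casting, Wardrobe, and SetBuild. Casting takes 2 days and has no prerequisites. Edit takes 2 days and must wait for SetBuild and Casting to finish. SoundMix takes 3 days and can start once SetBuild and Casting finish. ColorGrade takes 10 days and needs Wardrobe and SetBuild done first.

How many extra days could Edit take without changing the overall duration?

10

Wardrobe→ColorGrade = 7+10 = 17 sets the makespan at 17 days.
The longest chain containing Edit totals 7 days.
So Edit can slip 17 − 7 = 10 days.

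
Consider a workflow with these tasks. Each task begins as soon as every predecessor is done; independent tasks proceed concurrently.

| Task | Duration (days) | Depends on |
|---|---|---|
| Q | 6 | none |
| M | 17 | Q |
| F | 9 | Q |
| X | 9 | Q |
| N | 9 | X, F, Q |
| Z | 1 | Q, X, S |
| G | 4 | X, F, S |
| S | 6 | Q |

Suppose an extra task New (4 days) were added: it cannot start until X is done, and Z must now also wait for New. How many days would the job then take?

24

Originally the job takes 24 days.
With New inserted, Z now waits for max(Q, X, S, New).
New critical path: Q→F→N = 6+9+9 = 24 ⇒ 24 days.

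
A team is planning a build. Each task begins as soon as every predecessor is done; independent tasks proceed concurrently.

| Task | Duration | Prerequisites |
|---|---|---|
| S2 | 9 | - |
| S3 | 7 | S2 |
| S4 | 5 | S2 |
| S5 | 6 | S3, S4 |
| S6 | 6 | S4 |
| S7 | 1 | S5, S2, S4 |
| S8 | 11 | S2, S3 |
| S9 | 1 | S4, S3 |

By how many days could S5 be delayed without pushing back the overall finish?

4

Critical path: S2→S3→S8 = 9+7+11 = 27, so the finish is 27 days.
S5 finishes as early as 22 and must finish by 26.
So S5 can slip 26 − 22 = 4 days.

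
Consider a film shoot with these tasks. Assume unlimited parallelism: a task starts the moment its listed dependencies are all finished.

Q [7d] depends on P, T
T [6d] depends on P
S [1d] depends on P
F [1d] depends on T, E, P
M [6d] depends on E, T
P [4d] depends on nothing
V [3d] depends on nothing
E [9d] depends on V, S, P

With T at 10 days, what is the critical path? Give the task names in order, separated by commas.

P, T, Q

As given, the longest chain is P→S→E→M = 4+1+9+6 = 20, so the finish is 20 days.
The longest path through T is only 17 days, so T has float 3.
The binding chain switches to P→T→Q = 4+10+7 = 21; finish 21 days.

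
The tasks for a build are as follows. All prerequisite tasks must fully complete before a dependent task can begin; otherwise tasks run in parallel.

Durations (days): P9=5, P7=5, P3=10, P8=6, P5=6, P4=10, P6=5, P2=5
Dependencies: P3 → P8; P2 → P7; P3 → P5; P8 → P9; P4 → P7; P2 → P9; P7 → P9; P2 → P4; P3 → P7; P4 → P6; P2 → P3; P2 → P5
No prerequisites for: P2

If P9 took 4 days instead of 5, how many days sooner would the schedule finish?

1

Baseline: P2→P3→P8→P9 = 5+10+6+5 = 26 → 26 days.
P9 is on the critical path; changing it to 4 makes that path 25 days.
That remains the longest chain; total 25 days.
Change in finish: 25 − 26 = -1 days.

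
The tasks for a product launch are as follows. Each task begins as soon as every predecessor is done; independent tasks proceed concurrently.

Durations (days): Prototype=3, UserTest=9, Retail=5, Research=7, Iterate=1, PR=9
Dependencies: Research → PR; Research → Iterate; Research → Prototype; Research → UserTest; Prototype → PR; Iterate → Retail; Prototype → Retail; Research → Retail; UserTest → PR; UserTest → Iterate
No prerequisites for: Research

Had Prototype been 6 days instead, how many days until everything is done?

25

Critical path before the change: Research→UserTest→PR = 7+9+9 = 25 giving 25 days.
Prototype has 6 days of float (longest path through it is 19).
No other chain overtakes it, so the finish is 25 days.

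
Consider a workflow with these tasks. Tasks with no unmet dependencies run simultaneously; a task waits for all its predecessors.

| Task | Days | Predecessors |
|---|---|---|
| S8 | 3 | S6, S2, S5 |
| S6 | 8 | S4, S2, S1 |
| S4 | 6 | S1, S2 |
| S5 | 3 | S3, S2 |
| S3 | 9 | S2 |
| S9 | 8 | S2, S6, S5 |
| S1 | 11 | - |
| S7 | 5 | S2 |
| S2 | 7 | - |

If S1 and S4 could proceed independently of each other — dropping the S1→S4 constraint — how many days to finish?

29

With the dependency in place, S1→S4→S6→S9 = 11+6+8+8 = 33 sets the finish at 33 days.
Without S1→S4, S4's earliest start moves from 11 to 7.
New critical path: S2→S4→S6→S9 = 7+6+8+8 = 29 ⇒ 29 days.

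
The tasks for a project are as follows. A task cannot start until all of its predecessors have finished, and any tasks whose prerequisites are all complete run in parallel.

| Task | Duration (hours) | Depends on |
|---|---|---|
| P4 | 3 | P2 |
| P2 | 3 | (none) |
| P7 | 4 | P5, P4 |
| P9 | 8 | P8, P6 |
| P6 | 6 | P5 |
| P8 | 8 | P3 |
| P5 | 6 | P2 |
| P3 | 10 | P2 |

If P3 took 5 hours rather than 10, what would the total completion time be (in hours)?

Actual critical path: P2→P3→P8→P9 = 3+10+8+8 = 29 ⇒ 29 hours.
P3 lies on that path, so at 5 hours the path becomes 24 hours.
That remains the longest chain; total 24 hours.

24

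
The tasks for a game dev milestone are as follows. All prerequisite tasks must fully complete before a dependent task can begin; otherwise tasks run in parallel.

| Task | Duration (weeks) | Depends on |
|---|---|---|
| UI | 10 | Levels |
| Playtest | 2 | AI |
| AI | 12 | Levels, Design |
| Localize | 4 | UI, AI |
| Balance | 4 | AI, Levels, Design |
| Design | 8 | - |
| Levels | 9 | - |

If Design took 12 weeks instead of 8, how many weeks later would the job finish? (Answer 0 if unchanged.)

The binding path is Levels→AI→Balance = 9+12+4 = 25; finish at 25 weeks.
Design is off the critical path — its longest chain is 24 weeks, giving 1 of slack.
New critical path: Design→AI→Balance = 12+12+4 = 28 ⇒ 28 weeks.
Change in finish: 28 − 25 = +3 weeks.

3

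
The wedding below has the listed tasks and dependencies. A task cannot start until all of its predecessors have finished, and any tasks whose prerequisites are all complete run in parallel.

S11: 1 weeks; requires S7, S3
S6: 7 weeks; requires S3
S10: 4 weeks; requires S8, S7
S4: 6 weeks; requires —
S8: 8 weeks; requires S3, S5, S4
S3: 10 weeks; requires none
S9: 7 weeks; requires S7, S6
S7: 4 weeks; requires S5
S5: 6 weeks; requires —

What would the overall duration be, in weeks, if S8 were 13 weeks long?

27

Baseline: S3→S6→S9 = 10+7+7 = 24 → 24 weeks.
S8 is off the critical path — its longest chain is 22 weeks, giving 2 of slack.
Now S3→S8→S10 = 10+13+4 = 27 is longest, so the finish becomes 27 weeks.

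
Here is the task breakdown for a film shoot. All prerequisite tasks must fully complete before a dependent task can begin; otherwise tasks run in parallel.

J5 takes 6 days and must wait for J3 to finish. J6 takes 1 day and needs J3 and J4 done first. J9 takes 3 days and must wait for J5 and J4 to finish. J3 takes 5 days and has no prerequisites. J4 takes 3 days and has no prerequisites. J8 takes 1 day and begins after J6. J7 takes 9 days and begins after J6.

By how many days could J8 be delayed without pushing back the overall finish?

8

J3→J6→J7 = 5+1+9 = 15 sets the makespan at 15 days.
J8 finishes as early as 7 and must finish by 15.
Slack of J8 = 14 − 6 = 8 days.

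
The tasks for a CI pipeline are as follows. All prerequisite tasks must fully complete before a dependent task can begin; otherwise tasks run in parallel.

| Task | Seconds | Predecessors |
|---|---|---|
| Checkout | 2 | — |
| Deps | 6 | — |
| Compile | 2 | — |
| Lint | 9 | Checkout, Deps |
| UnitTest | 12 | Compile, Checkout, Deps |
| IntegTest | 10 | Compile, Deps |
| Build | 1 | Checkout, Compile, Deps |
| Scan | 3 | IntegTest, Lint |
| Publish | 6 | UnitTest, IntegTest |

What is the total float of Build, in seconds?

The longest chain is Deps→UnitTest→Publish = 6+12+6 = 24; overall finish 24 seconds.
Longest path through Build: 7 seconds (earliest finish 7, latest finish 24).
So Build can slip 24 − 7 = 17 seconds.

17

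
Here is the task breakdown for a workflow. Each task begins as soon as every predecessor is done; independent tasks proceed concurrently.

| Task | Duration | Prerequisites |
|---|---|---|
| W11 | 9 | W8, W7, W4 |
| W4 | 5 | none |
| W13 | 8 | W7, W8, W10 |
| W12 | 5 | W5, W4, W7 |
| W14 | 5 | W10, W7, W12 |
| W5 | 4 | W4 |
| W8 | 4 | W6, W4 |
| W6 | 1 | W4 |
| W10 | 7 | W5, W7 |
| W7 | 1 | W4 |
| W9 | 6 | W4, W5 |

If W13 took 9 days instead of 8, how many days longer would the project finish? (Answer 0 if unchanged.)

Critical path before the change: W4→W5→W10→W13 = 5+4+7+8 = 24 giving 24 days.
Since W13 is critical, the +1 change carries straight to that chain (now 25 days).
That remains the longest chain; total 25 days.
Change in finish: 25 − 24 = +1 days.

1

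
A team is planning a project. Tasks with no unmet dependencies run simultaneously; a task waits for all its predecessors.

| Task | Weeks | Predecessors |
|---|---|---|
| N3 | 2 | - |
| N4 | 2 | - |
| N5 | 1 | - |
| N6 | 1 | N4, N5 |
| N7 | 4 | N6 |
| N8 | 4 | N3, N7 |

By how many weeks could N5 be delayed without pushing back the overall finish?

The longest chain is N4→N6→N7→N8 = 2+1+4+4 = 11; overall finish 11 weeks.
The longest chain containing N5 totals 10 weeks.
So N5 can slip 2 − 1 = 1 week.

1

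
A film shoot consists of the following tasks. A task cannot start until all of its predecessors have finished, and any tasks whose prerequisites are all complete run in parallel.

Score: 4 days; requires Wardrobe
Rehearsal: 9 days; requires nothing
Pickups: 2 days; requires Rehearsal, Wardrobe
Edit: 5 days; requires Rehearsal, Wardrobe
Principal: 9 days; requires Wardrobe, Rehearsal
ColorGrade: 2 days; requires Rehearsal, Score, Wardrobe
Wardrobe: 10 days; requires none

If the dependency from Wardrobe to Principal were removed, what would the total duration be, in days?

Original critical path: Wardrobe→Principal = 10+9 = 19 ⇒ 19 days.
Without Wardrobe→Principal, Principal's earliest start moves from 10 to 9.
The longest chain is now Rehearsal→Principal = 9+9 = 18, so the project takes 18 days.

18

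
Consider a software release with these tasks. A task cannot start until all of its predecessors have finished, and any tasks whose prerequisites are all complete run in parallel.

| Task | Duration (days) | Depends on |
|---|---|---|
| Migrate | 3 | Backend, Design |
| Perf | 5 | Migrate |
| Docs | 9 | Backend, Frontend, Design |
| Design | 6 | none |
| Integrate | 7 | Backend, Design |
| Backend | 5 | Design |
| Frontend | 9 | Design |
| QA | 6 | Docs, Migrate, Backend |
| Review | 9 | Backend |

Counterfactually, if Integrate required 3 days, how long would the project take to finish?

The binding path is Design→Frontend→Docs→QA = 6+9+9+6 = 30; finish at 30 days.
Integrate has 12 days of float (longest path through it is 18).
The critical path is still Design→Frontend→Docs→QA; finish is now 30 days.

30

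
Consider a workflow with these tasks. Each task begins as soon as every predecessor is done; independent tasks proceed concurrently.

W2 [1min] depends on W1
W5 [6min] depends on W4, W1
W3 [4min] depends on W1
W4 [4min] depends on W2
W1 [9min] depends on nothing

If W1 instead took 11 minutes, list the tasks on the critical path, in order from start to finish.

W1, W2, W4, W5

The binding path is W1→W2→W4→W5 = 9+1+4+6 = 20; finish at 20 minutes.
Since W1 is critical, the +2 change carries straight to that chain (now 22 minutes).
The critical path is still W1→W2→W4→W5; finish is now 22 minutes.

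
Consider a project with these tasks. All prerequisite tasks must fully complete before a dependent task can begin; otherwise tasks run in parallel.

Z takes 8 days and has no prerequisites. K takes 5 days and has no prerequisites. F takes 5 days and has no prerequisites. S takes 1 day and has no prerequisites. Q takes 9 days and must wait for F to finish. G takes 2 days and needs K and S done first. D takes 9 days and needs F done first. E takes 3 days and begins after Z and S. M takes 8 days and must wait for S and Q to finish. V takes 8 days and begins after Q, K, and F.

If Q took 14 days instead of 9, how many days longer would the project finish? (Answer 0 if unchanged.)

5

Critical path before the change: F→Q→M = 5+9+8 = 22 giving 22 days.
Q is on the critical path; changing it to 14 makes that path 27 days.
The critical path is still F→Q→M; finish is now 27 days.
Change in finish: 27 − 22 = +5 days.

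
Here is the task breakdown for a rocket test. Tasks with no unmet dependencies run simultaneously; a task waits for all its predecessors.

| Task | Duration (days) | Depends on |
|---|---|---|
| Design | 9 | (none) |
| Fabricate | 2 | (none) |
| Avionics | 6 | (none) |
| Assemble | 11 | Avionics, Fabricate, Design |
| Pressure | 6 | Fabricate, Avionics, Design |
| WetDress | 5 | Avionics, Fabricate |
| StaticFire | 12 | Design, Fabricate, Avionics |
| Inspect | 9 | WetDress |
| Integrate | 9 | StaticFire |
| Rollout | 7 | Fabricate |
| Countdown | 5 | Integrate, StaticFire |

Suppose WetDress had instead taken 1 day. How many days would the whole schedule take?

35

Actual critical path: Design→StaticFire→Integrate→Countdown = 9+12+9+5 = 35 ⇒ 35 days.
The longest path through WetDress is only 20 days, so WetDress has float 15.
The critical path is still Design→StaticFire→Integrate→Countdown; finish is now 35 days.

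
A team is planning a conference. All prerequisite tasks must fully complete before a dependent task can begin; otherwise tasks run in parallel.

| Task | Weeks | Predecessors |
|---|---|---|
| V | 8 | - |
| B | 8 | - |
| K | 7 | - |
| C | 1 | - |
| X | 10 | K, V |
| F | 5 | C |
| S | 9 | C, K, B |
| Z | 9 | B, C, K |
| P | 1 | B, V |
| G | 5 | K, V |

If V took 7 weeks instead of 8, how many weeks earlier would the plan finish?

Baseline: V→X = 8+10 = 18 → 18 weeks.
V lies on that path, so at 7 weeks the path becomes 17 weeks.
No other chain overtakes it, so the finish is 17 weeks.
Change in finish: 17 − 18 = -1 weeks.

1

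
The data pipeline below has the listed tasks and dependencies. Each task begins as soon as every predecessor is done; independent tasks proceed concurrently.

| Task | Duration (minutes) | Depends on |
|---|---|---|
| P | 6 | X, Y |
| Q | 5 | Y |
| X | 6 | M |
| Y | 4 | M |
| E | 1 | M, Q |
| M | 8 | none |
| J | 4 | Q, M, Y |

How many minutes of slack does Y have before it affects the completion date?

0

The longest chain is M→Y→Q→J = 8+4+5+4 = 21; overall finish 21 minutes.
The longest chain containing Y totals 21 minutes.
So Y can slip 12 − 12 = 0 minutes.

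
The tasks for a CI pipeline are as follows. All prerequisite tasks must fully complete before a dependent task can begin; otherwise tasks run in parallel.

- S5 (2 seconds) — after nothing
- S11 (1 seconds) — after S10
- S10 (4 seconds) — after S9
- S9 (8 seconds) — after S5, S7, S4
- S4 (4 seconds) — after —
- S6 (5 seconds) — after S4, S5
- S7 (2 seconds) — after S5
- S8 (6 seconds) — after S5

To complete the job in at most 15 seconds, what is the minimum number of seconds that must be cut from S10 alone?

2

Current finish: 17 seconds; target: 15.
S10 is on every critical path, so each second cut from S10 cuts the finish by one (this holds down to a finish of 14).
Need 17 − 15 = 2 seconds off S10 → S10 becomes 2 seconds, finish becomes 15.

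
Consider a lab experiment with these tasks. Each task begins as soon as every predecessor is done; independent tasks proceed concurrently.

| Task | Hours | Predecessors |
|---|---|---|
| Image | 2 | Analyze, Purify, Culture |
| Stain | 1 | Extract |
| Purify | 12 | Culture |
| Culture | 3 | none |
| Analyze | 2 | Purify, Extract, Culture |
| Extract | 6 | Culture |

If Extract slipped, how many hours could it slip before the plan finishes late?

6

Culture→Purify→Analyze→Image = 3+12+2+2 = 19 sets the makespan at 19 hours.
The longest chain containing Extract totals 13 hours.
So Extract can slip 15 − 9 = 6 hours.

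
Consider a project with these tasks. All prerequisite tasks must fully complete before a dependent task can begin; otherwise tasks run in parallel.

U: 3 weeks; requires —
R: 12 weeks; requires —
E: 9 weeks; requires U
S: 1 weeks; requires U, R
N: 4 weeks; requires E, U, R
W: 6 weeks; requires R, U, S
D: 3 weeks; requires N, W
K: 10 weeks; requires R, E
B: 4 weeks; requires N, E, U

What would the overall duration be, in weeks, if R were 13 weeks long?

23

As given, the longest chain is R→S→W→D = 12+1+6+3 = 22, so the finish is 22 weeks.
Since R is critical, the +1 change carries straight to that chain (now 23 weeks).
That remains the longest chain; total 23 weeks.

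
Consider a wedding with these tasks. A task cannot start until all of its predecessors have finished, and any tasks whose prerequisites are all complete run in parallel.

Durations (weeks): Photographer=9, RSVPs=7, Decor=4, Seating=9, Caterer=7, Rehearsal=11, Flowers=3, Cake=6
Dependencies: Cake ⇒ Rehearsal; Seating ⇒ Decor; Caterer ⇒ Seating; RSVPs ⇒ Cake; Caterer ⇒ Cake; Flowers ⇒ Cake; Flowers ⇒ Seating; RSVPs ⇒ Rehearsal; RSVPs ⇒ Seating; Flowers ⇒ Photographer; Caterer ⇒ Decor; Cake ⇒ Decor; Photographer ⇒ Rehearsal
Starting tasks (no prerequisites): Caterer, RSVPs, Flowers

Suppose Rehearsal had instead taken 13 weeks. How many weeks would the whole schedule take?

26

Critical path before the change: Caterer→Cake→Rehearsal = 7+6+11 = 24 giving 24 weeks.
Since Rehearsal is critical, the +2 change carries straight to that chain (now 26 weeks).
The critical path is still Caterer→Cake→Rehearsal; finish is now 26 weeks.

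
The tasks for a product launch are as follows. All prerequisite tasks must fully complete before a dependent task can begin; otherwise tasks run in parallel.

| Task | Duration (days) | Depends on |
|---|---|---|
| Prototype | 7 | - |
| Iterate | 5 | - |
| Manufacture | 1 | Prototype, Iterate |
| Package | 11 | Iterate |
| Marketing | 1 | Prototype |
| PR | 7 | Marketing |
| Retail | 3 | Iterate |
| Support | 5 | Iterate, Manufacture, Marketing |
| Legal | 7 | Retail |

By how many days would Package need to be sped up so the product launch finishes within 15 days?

Current finish: 16 days; target: 15.
Package is on every critical path, so each day cut from Package cuts the finish by one (this holds down to a finish of 15).
Need 16 − 15 = 1 day off Package → Package becomes 10 days, finish becomes 15.

1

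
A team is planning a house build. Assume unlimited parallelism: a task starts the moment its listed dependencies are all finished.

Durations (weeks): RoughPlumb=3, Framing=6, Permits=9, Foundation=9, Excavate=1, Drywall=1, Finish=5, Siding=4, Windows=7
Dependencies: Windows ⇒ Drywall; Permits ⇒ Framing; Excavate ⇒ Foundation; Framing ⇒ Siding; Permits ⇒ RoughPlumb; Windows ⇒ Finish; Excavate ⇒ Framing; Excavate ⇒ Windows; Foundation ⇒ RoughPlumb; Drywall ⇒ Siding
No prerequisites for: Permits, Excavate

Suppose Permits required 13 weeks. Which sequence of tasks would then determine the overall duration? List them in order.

Permits, Framing, Siding

Baseline: Permits→Framing→Siding = 9+6+4 = 19 → 19 weeks.
Permits lies on that path, so at 13 weeks the path becomes 23 weeks.
No other chain overtakes it, so the finish is 23 weeks.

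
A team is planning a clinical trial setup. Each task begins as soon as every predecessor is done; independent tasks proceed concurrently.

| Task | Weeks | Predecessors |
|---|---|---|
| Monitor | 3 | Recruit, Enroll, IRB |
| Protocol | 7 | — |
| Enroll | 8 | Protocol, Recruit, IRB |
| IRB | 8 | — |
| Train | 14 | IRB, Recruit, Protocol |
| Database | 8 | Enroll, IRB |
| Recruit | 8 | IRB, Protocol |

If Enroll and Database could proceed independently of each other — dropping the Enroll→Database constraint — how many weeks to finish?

Original critical path: IRB→Recruit→Enroll→Database = 8+8+8+8 = 32 ⇒ 32 weeks.
Without Enroll→Database, Database's earliest start moves from 24 to 8.
The longest chain is now IRB→Recruit→Train = 8+8+14 = 30, so the job takes 30 weeks.

30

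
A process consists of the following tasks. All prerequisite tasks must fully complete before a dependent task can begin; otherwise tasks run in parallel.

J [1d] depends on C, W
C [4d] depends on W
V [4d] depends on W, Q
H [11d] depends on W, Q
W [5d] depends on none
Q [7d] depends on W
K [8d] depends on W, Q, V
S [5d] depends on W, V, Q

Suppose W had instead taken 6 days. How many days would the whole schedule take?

25

Critical path before the change: W→Q→V→K = 5+7+4+8 = 24 giving 24 days.
W lies on that path, so at 6 days the path becomes 25 days.
The critical path is still W→Q→V→K; finish is now 25 days.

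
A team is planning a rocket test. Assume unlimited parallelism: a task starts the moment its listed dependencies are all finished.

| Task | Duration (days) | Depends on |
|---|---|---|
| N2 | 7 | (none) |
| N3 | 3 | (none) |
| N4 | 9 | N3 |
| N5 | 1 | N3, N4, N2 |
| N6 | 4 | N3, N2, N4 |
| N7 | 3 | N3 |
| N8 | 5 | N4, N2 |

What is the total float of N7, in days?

N3→N4→N8 = 3+9+5 = 17 sets the makespan at 17 days.
N7 finishes as early as 6 and must finish by 17.
So N7 can slip 17 − 6 = 11 days.

11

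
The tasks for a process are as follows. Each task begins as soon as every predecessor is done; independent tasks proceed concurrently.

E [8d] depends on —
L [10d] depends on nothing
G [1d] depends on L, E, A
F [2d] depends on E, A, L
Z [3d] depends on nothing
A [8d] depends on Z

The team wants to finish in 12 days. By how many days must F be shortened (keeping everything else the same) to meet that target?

Current finish: 13 days; target: 12.
F is on every critical path, so each day cut from F cuts the finish by one (this holds down to a finish of 12).
Need 13 − 12 = 1 day off F → F becomes 1 day, finish becomes 12.

1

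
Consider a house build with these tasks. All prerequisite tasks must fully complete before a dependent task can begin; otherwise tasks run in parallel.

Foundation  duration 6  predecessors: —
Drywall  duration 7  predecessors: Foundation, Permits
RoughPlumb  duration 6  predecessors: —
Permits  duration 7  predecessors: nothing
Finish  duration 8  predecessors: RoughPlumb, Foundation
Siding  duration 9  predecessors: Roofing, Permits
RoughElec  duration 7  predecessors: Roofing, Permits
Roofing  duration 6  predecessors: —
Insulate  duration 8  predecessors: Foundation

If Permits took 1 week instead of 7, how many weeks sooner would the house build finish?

Baseline: Permits→Siding = 7+9 = 16 → 16 weeks.
Since Permits is critical, the -6 change carries straight to that chain (now 10 weeks).
New critical path: Roofing→Siding = 6+9 = 15 ⇒ 15 weeks.
Change in finish: 15 − 16 = -1 weeks.

1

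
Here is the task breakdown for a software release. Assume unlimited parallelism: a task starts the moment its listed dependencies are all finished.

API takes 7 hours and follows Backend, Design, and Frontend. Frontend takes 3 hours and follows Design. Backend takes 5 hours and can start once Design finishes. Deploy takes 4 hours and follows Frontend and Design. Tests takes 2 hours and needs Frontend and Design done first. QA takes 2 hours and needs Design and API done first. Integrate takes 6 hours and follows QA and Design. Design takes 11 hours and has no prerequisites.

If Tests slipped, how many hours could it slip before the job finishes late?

15

Critical path: Design→Backend→API→QA→Integrate = 11+5+7+2+6 = 31, so the finish is 31 hours.
Tests finishes as early as 16 and must finish by 31.
Float = 31 − 16 = 15.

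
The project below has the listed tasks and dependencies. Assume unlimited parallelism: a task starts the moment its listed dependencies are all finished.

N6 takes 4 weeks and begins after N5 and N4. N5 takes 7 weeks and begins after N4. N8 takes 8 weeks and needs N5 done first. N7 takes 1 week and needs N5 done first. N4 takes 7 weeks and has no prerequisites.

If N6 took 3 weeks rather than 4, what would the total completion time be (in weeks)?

Critical path before the change: N4→N5→N8 = 7+7+8 = 22 giving 22 weeks.
N6 has 4 weeks of float (longest path through it is 18).
The critical path is still N4→N5→N8; finish is now 22 weeks.

22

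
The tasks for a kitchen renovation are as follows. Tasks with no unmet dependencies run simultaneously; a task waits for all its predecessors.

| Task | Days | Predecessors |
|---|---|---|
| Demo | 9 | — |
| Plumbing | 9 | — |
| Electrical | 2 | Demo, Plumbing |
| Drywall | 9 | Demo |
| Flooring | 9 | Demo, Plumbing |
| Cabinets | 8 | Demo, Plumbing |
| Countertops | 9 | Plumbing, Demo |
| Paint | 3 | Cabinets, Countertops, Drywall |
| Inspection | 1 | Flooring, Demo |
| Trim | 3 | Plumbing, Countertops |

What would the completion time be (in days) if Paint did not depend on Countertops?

21

Before: longest chain Demo→Drywall→Paint = 9+9+3 = 21, finish 21.
Dropping Countertops→Paint doesn't change Paint's earliest start (18); another predecessor still binds.
New critical path: Demo→Drywall→Paint = 9+9+3 = 21 ⇒ 21 days.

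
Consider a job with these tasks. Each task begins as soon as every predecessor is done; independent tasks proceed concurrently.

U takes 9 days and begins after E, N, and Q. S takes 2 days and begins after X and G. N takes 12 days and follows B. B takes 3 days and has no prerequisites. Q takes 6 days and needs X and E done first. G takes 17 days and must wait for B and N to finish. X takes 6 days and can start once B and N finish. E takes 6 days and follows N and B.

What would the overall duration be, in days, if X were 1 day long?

36

Actual critical path: B→N→X→Q→U = 3+12+6+6+9 = 36 ⇒ 36 days.
X lies on that path, so at 1 day the path becomes 31 days.
New critical path: B→N→E→Q→U = 3+12+6+6+9 = 36 ⇒ 36 days.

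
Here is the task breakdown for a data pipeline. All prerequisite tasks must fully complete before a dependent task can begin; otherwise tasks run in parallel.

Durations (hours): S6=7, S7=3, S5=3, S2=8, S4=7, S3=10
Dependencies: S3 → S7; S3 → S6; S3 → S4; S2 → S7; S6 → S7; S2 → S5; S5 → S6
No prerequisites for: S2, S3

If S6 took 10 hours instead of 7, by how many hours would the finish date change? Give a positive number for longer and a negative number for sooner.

As given, the longest chain is S2→S5→S6→S7 = 8+3+7+3 = 21, so the finish is 21 hours.
S6 is on the critical path; changing it to 10 makes that path 24 hours.
No other chain overtakes it, so the finish is 24 hours.
Change in finish: 24 − 21 = +3 hours.

3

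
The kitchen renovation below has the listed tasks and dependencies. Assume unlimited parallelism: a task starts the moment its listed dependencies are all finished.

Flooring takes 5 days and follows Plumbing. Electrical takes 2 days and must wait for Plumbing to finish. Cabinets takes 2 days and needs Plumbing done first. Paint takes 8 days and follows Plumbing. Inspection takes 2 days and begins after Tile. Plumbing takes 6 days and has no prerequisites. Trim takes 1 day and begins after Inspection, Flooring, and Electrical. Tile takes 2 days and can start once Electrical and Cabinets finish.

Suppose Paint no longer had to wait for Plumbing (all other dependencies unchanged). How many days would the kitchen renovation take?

13

Before: longest chain Plumbing→Paint = 6+8 = 14, finish 14.
Without Plumbing→Paint, Paint's earliest start moves from 6 to 0.
The longest chain is now Plumbing→Electrical→Tile→Inspection→Trim = 6+2+2+2+1 = 13, so the kitchen renovation takes 13 days.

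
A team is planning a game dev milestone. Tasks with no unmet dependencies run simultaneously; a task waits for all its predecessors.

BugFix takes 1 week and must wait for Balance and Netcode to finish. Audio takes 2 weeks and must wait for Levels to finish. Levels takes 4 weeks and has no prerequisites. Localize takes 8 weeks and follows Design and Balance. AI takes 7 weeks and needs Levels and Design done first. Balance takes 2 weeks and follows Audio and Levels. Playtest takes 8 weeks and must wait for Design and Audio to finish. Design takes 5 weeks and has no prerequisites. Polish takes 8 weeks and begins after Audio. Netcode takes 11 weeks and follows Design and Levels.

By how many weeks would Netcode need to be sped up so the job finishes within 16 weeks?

Current finish: 17 weeks; target: 16.
Netcode is on every critical path, so each week cut from Netcode cuts the finish by one (this holds down to a finish of 16).
Need 17 − 16 = 1 week off Netcode → Netcode becomes 10 weeks, finish becomes 16.

1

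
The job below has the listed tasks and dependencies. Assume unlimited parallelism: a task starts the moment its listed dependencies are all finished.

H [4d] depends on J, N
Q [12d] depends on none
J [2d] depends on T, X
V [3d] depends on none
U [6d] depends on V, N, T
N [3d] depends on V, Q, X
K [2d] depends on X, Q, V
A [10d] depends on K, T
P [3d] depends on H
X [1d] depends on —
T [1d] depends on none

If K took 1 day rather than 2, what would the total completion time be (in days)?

23

Baseline: Q→K→A = 12+2+10 = 24 → 24 days.
K is on the critical path; changing it to 1 makes that path 23 days.
The critical path is still Q→K→A; finish is now 23 days.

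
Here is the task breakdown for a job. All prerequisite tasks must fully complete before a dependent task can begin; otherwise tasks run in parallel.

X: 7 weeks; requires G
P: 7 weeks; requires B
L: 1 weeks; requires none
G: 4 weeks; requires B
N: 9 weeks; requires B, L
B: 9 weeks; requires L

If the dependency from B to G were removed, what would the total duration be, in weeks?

Original critical path: L→B→G→X = 1+9+4+7 = 21 ⇒ 21 weeks.
Without B→G, G's earliest start moves from 10 to 0.
New critical path: L→B→N = 1+9+9 = 19 ⇒ 19 weeks.

19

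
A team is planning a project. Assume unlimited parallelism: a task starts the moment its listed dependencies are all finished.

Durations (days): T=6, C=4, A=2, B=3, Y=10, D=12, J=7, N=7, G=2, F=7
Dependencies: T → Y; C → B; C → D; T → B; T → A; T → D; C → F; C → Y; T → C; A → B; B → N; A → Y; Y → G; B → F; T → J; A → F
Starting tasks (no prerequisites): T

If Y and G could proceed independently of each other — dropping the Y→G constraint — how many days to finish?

Original critical path: T→C→Y→G = 6+4+10+2 = 22 ⇒ 22 days.
Without Y→G, G's earliest start moves from 20 to 0.
After: T→C→D = 6+4+12 = 22 → 22 days.

22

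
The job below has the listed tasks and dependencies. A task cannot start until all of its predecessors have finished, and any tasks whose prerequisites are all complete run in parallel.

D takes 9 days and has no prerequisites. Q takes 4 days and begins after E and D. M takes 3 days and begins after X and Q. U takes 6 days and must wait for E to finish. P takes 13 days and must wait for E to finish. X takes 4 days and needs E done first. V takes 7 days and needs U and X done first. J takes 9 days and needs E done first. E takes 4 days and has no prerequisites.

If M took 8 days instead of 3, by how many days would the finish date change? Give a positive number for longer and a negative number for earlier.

4

Actual critical path: E→U→V = 4+6+7 = 17 ⇒ 17 days.
M has 1 day of float (longest path through it is 16).
New critical path: D→Q→M = 9+4+8 = 21 ⇒ 21 days.
Change in finish: 21 − 17 = +4 days.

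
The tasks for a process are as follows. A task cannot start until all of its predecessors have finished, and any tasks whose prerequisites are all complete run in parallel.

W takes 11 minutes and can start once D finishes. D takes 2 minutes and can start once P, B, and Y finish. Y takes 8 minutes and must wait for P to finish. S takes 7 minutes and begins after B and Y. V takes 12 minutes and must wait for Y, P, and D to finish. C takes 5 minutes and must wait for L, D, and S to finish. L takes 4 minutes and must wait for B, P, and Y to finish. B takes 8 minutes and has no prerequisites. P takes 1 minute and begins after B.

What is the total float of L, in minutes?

The longest chain is B→P→Y→D→V = 8+1+8+2+12 = 31; overall finish 31 minutes.
The longest chain containing L totals 26 minutes.
So L can slip 26 − 21 = 5 minutes.

5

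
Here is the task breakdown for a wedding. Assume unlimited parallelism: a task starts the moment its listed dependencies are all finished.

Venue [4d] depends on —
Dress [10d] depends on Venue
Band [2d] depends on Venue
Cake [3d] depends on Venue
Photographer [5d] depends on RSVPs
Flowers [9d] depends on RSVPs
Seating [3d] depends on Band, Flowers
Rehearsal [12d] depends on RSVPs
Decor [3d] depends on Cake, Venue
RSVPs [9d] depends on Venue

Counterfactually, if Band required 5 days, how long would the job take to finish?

25

The binding path is Venue→RSVPs→Flowers→Seating = 4+9+9+3 = 25; finish at 25 days.
The longest path through Band is only 9 days, so Band has float 16.
The critical path is still Venue→RSVPs→Flowers→Seating; finish is now 25 days.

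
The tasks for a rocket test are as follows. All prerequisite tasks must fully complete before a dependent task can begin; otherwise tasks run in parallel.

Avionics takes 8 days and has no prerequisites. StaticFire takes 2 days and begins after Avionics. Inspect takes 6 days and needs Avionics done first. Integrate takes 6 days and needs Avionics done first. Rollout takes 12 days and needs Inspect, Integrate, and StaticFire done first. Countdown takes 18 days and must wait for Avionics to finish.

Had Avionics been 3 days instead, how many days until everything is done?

21

The binding path is Avionics→Inspect→Rollout = 8+6+12 = 26; finish at 26 days.
Avionics is on the critical path; changing it to 3 makes that path 21 days.
The critical path is still Avionics→Inspect→Rollout; finish is now 21 days.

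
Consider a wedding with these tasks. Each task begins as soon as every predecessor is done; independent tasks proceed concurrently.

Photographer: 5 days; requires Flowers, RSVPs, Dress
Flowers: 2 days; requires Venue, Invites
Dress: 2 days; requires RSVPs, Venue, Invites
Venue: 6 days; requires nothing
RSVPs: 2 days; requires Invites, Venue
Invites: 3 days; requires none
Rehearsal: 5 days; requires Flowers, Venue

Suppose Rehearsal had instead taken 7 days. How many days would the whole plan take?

Critical path before the change: Venue→RSVPs→Dress→Photographer = 6+2+2+5 = 15 giving 15 days.
The longest path through Rehearsal is only 13 days, so Rehearsal has float 2.
The critical path is still Venue→RSVPs→Dress→Photographer; finish is now 15 days.

15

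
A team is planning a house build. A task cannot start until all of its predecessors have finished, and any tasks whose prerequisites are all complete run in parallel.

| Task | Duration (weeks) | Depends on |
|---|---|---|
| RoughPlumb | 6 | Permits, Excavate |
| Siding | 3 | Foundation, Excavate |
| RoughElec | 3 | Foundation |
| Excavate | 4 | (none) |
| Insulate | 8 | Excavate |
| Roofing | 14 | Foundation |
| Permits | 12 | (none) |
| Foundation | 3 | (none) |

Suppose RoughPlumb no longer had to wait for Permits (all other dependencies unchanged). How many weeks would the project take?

Before: longest chain Permits→RoughPlumb = 12+6 = 18, finish 18.
Without Permits→RoughPlumb, RoughPlumb's earliest start moves from 12 to 4.
After: Foundation→Roofing = 3+14 = 17 → 17 weeks.

17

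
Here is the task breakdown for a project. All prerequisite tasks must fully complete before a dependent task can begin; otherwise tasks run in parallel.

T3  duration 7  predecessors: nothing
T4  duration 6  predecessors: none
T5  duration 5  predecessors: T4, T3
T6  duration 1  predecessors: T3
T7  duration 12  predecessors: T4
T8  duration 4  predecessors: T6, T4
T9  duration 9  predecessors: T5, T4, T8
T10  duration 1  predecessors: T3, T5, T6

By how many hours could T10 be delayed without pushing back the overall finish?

T3→T5→T9 = 7+5+9 = 21 sets the makespan at 21 hours.
T10 finishes as early as 13 and must finish by 21.
So T10 can slip 21 − 13 = 8 hours.

8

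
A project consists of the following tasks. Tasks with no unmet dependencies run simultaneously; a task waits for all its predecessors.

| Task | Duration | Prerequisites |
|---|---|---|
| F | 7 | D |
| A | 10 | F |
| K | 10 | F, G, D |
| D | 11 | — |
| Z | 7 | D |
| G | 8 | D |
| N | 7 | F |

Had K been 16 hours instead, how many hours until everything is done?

35

Actual critical path: D→G→K = 11+8+10 = 29 ⇒ 29 hours.
K lies on that path, so at 16 hours the path becomes 35 hours.
The critical path is still D→G→K; finish is now 35 hours.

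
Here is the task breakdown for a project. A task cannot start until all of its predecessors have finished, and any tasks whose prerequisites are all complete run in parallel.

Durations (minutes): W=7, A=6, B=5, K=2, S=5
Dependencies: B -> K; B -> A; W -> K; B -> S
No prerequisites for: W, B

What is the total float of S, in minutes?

The longest chain is B→A = 5+6 = 11; overall finish 11 minutes.
The longest chain containing S totals 10 minutes.
Float = 11 − 10 = 1.

1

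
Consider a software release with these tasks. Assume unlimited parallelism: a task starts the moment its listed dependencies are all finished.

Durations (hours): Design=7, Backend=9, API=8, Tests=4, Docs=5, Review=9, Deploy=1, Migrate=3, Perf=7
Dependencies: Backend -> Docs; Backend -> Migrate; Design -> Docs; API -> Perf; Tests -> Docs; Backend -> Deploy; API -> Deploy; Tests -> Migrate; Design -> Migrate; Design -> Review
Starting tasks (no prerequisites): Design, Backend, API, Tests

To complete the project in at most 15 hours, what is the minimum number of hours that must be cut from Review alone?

Current finish: 16 hours; target: 15.
Review is on every critical path, so each hour cut from Review cuts the finish by one (this holds down to a finish of 15).
Need 16 − 15 = 1 hour off Review → Review becomes 8 hours, finish becomes 15.

1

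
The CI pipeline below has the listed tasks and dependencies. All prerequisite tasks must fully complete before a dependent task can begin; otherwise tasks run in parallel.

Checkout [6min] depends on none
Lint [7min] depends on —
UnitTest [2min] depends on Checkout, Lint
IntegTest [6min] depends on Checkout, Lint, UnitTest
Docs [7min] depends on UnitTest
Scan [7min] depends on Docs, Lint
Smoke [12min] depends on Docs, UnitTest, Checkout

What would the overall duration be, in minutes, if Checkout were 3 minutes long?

As given, the longest chain is Lint→UnitTest→Docs→Smoke = 7+2+7+12 = 28, so the finish is 28 minutes.
Checkout is off the critical path — its longest chain is 27 minutes, giving 1 of slack.
That remains the longest chain; total 28 minutes.

28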